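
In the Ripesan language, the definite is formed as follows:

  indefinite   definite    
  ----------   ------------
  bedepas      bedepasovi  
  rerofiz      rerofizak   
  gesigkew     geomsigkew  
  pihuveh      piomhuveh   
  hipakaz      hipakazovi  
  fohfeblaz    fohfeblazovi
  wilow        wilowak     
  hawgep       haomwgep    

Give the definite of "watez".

rerofiz and hipakaz both end in -z yet inflect differently (rerofizak, hipakazovi), so the final letter is not what conditions the rule; the last vowel is.
"watez" has last vowel 'e'. The stems whose last vowel is 'e' (hawgep → haomwgep, gesigkew → geomsigkew, pihuveh → piomhuveh) insert -om- after the first vowel.
So watez → waomtez.

waomtez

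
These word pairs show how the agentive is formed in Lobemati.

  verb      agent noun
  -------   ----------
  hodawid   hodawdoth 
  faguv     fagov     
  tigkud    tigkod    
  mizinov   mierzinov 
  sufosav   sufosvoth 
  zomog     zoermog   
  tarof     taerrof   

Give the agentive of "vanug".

faguv and mizinov both end in -v yet inflect differently (fagov, mierzinov), so the final letter is not what conditions the rule; the last vowel is.
"vanug" has last vowel 'u'. The stems whose last vowel is 'u' (faguv → fagov, tigkud → tigkod) change the last vowel to 'o'.
The other patterns: stems whose last vowel is 'o' insert -er- after the first vowel; stems whose last vowel is 'a' or 'i' delete the last vowel and add -oth.
So vanug → vanog.

vanog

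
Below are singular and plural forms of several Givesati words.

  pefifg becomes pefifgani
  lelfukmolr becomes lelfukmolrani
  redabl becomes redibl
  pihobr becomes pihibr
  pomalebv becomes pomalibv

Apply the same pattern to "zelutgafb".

"zelutgafb" has second-to-last letter 'f'. The one such stem in the data (pefifg → pefifgani) adds -ani, so the same rule applies.
The other pattern: stems whose second-to-last letter is 'b' change the last vowel to 'i'.
So zelutgafb → zelutgafbani.

zelutgafbani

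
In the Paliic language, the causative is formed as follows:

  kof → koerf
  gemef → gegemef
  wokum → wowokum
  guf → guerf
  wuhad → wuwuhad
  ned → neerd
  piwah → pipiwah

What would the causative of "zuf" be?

zuerf

"zuf" has 1 vowel. The stems with 1 vowel (guf → guerf, kof → koerf, ned → neerd) insert -er- after the first vowel.
The other pattern: stems with 2 vowels repeat the first consonant+vowel as a prefix.
So zuf → zuerf.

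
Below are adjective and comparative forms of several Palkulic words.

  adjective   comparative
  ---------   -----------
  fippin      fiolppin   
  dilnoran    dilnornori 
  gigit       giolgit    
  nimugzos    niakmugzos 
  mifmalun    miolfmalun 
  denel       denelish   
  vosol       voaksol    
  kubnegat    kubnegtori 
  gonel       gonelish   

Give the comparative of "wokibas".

wokibsori

gonel and vosol both end in -l yet inflect differently (gonelish, voaksol), so the final letter is not what conditions the rule; the last vowel is.
"wokibas" has last vowel 'a'. The stems whose last vowel is 'a' (kubnegat → kubnegtori, dilnoran → dilnornori) delete the last vowel and add -ori.
So wokibas → wokibsori.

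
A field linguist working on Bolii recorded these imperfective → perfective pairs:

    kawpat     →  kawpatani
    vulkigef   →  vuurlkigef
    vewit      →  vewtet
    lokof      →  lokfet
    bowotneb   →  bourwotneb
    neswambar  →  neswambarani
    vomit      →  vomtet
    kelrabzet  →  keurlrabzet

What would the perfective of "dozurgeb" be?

kelrabzet and kawpat both end in -t yet inflect differently (keurlrabzet, kawpatani), so the final letter is not what conditions the rule; the last vowel is.
"dozurgeb" has last vowel 'e'. The stems whose last vowel is 'e' (bowotneb → bourwotneb, vulkigef → vuurlkigef, kelrabzet → keurlrabzet) insert -ur- after the first vowel.
The other patterns: stems whose last vowel is 'a' add -ani; stems whose last vowel is 'i' or 'o' delete the last vowel and add -et.
So dozurgeb → dourzurgeb.

dourzurgeb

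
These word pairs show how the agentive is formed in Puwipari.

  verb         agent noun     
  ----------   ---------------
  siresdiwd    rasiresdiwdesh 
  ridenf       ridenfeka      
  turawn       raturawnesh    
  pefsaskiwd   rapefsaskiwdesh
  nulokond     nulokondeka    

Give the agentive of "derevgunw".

pefsaskiwd and nulokond both end in -d yet inflect differently (rapefsaskiwdesh, nulokondeka), so the final letter is not what conditions the rule; the second-to-last letter is.
"derevgunw" has second-to-last letter 'n'. The stems whose second-to-last letter is 'n' (ridenf → ridenfeka, nulokond → nulokondeka) add -eka.
The other pattern: stems whose second-to-last letter is 'w' add ra- … -esh around the stem.
So derevgunw → derevgunweka.

derevgunweka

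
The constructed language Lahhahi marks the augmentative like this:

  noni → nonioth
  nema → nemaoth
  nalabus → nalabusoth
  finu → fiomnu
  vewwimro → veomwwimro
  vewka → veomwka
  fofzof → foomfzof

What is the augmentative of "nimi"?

nema and vewka both end in -a yet inflect differently (nemaoth, veomwka), so the final letter is not what conditions the rule; the first letter is.
"nimi" begins with n-. The stems beginning with n- (noni → nonioth, nema → nemaoth, nalabus → nalabusoth) add -oth.
So nimi → nimioth.

nimioth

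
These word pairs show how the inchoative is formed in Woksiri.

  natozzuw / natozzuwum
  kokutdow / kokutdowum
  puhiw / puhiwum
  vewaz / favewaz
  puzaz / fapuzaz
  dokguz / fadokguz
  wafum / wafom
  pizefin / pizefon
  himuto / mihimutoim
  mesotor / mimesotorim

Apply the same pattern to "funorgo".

mifunorgoim

natozzuw and dokguz both have last vowel 'u' yet inflect differently (natozzuwum, fadokguz), so the last vowel is not what conditions the rule; the final letter is.
"funorgo" ends in -o. The one such stem in the data (himuto → mihimutoim) adds mi- … -im around the stem, so the same rule applies.
The other patterns: stems ending in -w add -um; stems ending in -z add the prefix fa-; stems ending in -m or -n change the last vowel to 'o'.
So funorgo → mifunorgoim.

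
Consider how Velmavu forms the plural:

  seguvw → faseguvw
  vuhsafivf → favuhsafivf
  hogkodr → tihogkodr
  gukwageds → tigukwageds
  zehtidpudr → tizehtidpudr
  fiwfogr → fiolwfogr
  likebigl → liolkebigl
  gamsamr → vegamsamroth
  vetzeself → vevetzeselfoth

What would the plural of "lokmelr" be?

"lokmelr" has second-to-last letter 'l'. The one such stem in the data (vetzeself → vevetzeselfoth) adds ve- … -oth around the stem, so the same rule applies.
The other patterns: stems whose second-to-last letter is 'v' add the prefix fa-; stems whose second-to-last letter is 'd' add the prefix ti-; stems whose second-to-last letter is 'g' insert -ol- after the first vowel.
So lokmelr → velokmelroth.

velokmelroth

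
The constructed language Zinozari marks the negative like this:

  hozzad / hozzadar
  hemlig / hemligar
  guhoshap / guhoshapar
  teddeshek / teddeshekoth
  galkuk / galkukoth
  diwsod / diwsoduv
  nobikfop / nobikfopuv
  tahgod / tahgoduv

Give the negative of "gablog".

hozzad and diwsod both end in -d yet inflect differently (hozzadar, diwsoduv), so the final letter is not what conditions the rule; the last vowel is.
"gablog" has last vowel 'o'. The stems whose last vowel is 'o' (diwsod → diwsoduv, nobikfop → nobikfopuv, tahgod → tahgoduv) add -uv.
The other patterns: stems whose last vowel is 'a' or 'i' add -ar; stems whose last vowel is 'e' or 'u' add -oth.
So gablog → gabloguv.

gabloguv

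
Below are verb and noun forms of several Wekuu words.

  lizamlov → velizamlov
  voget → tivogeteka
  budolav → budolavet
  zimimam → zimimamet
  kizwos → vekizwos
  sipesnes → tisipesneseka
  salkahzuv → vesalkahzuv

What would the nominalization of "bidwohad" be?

bidwohadet

"bidwohad" has last vowel 'a'. The stems whose last vowel is 'a' (budolav → budolavet, zimimam → zimimamet) add -et.
The other patterns: stems whose last vowel is 'e' add ti- … -eka around the stem; stems whose last vowel is 'o' or 'u' add the prefix ve-.
So bidwohad → bidwohadet.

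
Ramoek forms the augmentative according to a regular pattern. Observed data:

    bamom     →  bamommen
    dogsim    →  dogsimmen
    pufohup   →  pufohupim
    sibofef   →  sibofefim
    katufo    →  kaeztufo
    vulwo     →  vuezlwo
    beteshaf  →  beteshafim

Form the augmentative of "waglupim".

"waglupim" ends in -m. The stems ending in -m (dogsim → dogsimmen, bamom → bamommen) double the final consonant and add -en.
The other patterns: stems ending in -o insert -ez- after the first vowel; stems ending in -f or -p add -im.
So waglupim → waglupimmen.

waglupimmen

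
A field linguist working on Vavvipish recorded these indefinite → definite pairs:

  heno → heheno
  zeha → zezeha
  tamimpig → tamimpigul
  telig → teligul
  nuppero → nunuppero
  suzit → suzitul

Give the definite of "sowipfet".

sowipfetul

suzit and heno both have 2 vowels yet inflect differently (suzitul, heheno), so the number of vowels is not what conditions the rule; whether the stem ends in a vowel or a consonant is.
"sowipfet" ends in a consonant. The stems ending in a consonant (tamimpig → tamimpigul, suzit → suzitul, telig → teligul) add -ul.
The other pattern: stems ending in a vowel repeat the first consonant+vowel as a prefix.
So sowipfet → sowipfetul.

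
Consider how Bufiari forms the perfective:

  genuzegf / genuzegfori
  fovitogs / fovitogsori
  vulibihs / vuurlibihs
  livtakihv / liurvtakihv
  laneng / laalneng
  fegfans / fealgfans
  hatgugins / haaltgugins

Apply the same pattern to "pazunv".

"pazunv" has second-to-last letter 'n'. The stems whose second-to-last letter is 'n' (laneng → laalneng, fegfans → fealgfans, hatgugins → haaltgugins) insert -al- after the first vowel.
The other patterns: stems whose second-to-last letter is 'g' add -ori; stems whose second-to-last letter is 'h' insert -ur- after the first vowel.
So pazunv → paalzunv.

paalzunv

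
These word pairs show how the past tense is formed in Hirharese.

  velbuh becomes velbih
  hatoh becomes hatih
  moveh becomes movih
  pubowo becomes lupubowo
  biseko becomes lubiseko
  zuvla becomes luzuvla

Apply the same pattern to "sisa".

hatoh and pubowo both have last vowel 'o' yet inflect differently (hatih, lupubowo), so the last vowel is not what conditions the rule; the final letter is.
"sisa" ends in -a. The one such stem in the data (zuvla → luzuvla) adds the prefix lu-, so the same rule applies.
So sisa → lusisa.

lusisa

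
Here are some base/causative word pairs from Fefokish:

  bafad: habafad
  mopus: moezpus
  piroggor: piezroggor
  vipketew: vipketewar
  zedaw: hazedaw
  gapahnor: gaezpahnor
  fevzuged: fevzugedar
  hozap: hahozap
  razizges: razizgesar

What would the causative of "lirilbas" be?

vipketew and zedaw both end in -w yet inflect differently (vipketewar, hazedaw), so the final letter is not what conditions the rule; the last vowel is.
"lirilbas" has last vowel 'a'. The stems whose last vowel is 'a' (zedaw → hazedaw, hozap → hahozap, bafad → habafad) add the prefix ha-.
The other patterns: stems whose last vowel is 'e' add -ar; stems whose last vowel is 'o' or 'u' insert -ez- after the first vowel.
So lirilbas → halirilbas.

halirilbas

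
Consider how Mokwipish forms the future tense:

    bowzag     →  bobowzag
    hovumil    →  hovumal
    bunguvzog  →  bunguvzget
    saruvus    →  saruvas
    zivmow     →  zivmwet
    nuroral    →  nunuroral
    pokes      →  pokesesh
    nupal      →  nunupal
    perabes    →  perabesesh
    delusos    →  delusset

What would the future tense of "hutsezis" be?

hutsezas

bunguvzog and bowzag both end in -g yet inflect differently (bunguvzget, bobowzag), so the final letter is not what conditions the rule; the last vowel is.
"hutsezis" has last vowel 'i'. The one such stem in the data (hovumil → hovumal) changes the last vowel to 'a' (as does saruvus), so the same rule applies.
So hutsezis → hutsezas.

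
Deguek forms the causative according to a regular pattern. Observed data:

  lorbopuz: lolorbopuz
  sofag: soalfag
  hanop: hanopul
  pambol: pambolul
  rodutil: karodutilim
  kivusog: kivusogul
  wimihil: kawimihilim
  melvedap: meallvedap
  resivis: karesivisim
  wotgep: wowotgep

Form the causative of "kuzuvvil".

kakuzuvvilim

wotgep and hanop both end in -p yet inflect differently (wowotgep, hanopul), so the final letter is not what conditions the rule; the last vowel is.
"kuzuvvil" has last vowel 'i'. The stems whose last vowel is 'i' (resivis → karesivisim, rodutil → karodutilim, wimihil → kawimihilim) add ka- … -im around the stem.
So kuzuvvil → kakuzuvvilim.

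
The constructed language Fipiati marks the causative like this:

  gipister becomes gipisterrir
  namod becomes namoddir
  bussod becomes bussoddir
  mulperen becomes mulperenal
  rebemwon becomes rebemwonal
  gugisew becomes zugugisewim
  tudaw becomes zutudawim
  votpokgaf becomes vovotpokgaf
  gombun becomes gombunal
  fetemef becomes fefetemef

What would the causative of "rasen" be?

fetemef and mulperen both have last vowel 'e' yet inflect differently (fefetemef, mulperenal), so the last vowel is not what conditions the rule; the final letter is.
"rasen" ends in -n. The stems ending in -n (mulperen → mulperenal, gombun → gombunal, rebemwon → rebemwonal) add -al.
The other patterns: stems ending in -f repeat the first consonant+vowel as a prefix; stems ending in -w add zu- … -im around the stem; stems ending in -d or -r double the final consonant and add -ir.
So rasen → rasenal.

rasenal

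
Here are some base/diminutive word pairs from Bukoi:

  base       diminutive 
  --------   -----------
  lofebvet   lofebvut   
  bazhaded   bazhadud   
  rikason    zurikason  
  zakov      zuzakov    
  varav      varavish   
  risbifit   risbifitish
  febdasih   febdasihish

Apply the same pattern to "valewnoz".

"valewnoz" has last vowel 'o'. The stems whose last vowel is 'o' (zakov → zuzakov, rikason → zurikason) add the prefix zu-.
The other patterns: stems whose last vowel is 'e' change the last vowel to 'u'; stems whose last vowel is 'a' or 'i' add -ish.
So valewnoz → zuvalewnoz.

zuvalewnoz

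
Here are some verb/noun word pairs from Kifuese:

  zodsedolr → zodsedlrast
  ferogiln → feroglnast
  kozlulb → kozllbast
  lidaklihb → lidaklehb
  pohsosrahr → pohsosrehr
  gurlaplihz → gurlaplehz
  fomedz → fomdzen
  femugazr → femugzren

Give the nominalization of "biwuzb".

kozlulb and lidaklihb both end in -b yet inflect differently (kozllbast, lidaklehb), so the final letter is not what conditions the rule; the second-to-last letter is.
"biwuzb" has second-to-last letter 'z'. The one such stem in the data (femugazr → femugzren) deletes the last vowel and adds -en (as does fomedz), so the same rule applies.
The other patterns: stems whose second-to-last letter is 'l' delete the last vowel and add -ast; stems whose second-to-last letter is 'h' change the last vowel to 'e'.
So biwuzb → biwzben.

biwzben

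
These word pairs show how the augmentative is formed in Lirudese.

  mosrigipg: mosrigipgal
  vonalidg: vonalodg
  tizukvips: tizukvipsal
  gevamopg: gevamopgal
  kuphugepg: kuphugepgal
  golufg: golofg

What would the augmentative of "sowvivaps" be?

sowvivapsal

kuphugepg and golufg both end in -g yet inflect differently (kuphugepgal, golofg), so the final letter is not what conditions the rule; the second-to-last letter is.
"sowvivaps" has second-to-last letter 'p'. The stems whose second-to-last letter is 'p' (kuphugepg → kuphugepgal, tizukvips → tizukvipsal, gevamopg → gevamopgal) add -al.
The other pattern: stems whose second-to-last letter is 'd' or 'f' change the last vowel to 'o'.
So sowvivaps → sowvivapsal.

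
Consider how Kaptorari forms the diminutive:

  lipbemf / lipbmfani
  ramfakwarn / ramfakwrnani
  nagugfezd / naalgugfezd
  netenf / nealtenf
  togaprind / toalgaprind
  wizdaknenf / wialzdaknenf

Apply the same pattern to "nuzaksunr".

wizdaknenf and lipbemf both end in -f yet inflect differently (wialzdaknenf, lipbmfani), so the final letter is not what conditions the rule; the second-to-last letter is.
"nuzaksunr" has second-to-last letter 'n'. The stems whose second-to-last letter is 'n' (wizdaknenf → wialzdaknenf, netenf → nealtenf, togaprind → toalgaprind) insert -al- after the first vowel.
The other pattern: stems whose second-to-last letter is 'm' or 'r' delete the last vowel and add -ani.
So nuzaksunr → nualzaksunr.

nualzaksunr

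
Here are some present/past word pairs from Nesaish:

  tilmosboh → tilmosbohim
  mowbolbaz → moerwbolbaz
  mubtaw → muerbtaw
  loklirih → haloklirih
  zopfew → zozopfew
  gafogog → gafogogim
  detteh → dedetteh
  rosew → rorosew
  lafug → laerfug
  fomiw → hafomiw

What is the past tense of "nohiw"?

detteh and tilmosboh both end in -h yet inflect differently (dedetteh, tilmosbohim), so the final letter is not what conditions the rule; the last vowel is.
"nohiw" has last vowel 'i'. The stems whose last vowel is 'i' (loklirih → haloklirih, fomiw → hafomiw) add the prefix ha-.
So nohiw → hanohiw.

hanohiw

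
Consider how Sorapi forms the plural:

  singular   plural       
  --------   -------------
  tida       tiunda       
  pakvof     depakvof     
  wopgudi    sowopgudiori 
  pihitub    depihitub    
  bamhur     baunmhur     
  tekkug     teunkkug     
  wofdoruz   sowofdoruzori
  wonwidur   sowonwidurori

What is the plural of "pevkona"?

depevkona

wonwidur and bamhur both end in -r yet inflect differently (sowonwidurori, baunmhur), so the final letter is not what conditions the rule; the first letter is.
"pevkona" begins with p-. The stems beginning with p- (pakvof → depakvof, pihitub → depihitub) add the prefix de-.
So pevkona → depevkona.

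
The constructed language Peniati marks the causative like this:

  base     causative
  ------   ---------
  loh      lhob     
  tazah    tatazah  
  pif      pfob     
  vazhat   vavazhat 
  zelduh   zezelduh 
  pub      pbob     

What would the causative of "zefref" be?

tazah and loh both end in -h yet inflect differently (tatazah, lhob), so the final letter is not what conditions the rule; the number of vowels is.
"zefref" has 2 vowels. The stems with 2 vowels (vazhat → vavazhat, tazah → tatazah, zelduh → zezelduh) repeat the first consonant+vowel as a prefix.
So zefref → zezefref.

zezefref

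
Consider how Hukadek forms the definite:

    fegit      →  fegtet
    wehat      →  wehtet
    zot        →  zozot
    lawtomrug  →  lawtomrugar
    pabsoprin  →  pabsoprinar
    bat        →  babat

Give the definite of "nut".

nunut

bat and fegit both end in -t yet inflect differently (babat, fegtet), so the final letter is not what conditions the rule; the number of vowels is.
"nut" has 1 vowel. The stems with 1 vowel (bat → babat, zot → zozot) repeat the first consonant+vowel as a prefix.
So nut → nunut.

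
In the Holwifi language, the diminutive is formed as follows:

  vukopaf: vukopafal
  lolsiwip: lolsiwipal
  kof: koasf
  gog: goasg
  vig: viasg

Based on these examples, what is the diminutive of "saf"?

saasf

vukopaf and kof both end in -f yet inflect differently (vukopafal, koasf), so the final letter is not what conditions the rule; the number of vowels is.
"saf" has 1 vowel. The stems with 1 vowel (kof → koasf, gog → goasg, vig → viasg) insert -as- after the first vowel.
So saf → saasf.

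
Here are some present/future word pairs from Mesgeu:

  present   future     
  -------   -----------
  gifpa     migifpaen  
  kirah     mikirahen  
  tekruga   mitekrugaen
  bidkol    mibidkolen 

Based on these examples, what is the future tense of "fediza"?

Every pair shown (gifpa → migifpaen, kirah → mikirahen, tekruga → mitekrugaen, …) follows the same rule: add mi- … -en around the stem.
So fediza → mifedizaen.

mifedizaen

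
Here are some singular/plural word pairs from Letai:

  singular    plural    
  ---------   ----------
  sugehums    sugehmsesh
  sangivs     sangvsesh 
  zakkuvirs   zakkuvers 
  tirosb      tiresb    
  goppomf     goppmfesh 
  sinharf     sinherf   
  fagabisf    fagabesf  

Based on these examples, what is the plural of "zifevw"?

zifvwesh

goppomf and sinharf both end in -f yet inflect differently (goppmfesh, sinherf), so the final letter is not what conditions the rule; the second-to-last letter is.
"zifevw" has second-to-last letter 'v'. The one such stem in the data (sangivs → sangvsesh) deletes the last vowel and adds -esh (as do goppomf, sugehums), so the same rule applies.
The other pattern: stems whose second-to-last letter is 'r' or 's' change the last vowel to 'e'.
So zifevw → zifvwesh.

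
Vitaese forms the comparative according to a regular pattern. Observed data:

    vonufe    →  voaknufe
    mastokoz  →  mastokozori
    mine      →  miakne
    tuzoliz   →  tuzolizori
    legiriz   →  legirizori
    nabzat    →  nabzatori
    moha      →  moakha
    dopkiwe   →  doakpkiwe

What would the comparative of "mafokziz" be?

"mafokziz" ends in a consonant. The stems ending in a consonant (mastokoz → mastokozori, tuzoliz → tuzolizori, nabzat → nabzatori) add -ori.
The other pattern: stems ending in a vowel insert -ak- after the first vowel.
So mafokziz → mafokzizori.

mafokzizori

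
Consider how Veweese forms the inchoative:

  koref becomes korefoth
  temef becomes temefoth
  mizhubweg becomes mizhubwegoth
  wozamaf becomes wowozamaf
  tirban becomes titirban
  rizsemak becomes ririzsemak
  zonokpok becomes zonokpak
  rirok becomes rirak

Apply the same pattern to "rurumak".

"rurumak" has last vowel 'a'. The stems whose last vowel is 'a' (wozamaf → wowozamaf, tirban → titirban, rizsemak → ririzsemak) repeat the first consonant+vowel as a prefix.
The other patterns: stems whose last vowel is 'e' add -oth; stems whose last vowel is 'o' change the last vowel to 'a'.
So rurumak → rururumak.

rururumak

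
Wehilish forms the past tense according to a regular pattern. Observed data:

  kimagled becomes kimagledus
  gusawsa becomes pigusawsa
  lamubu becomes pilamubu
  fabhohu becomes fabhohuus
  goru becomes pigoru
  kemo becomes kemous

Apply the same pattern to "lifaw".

pilifaw

goru and fabhohu both end in -u yet inflect differently (pigoru, fabhohuus), so the final letter is not what conditions the rule; the first letter is.
"lifaw" begins with l-. The one such stem in the data (lamubu → pilamubu) adds the prefix pi-, so the same rule applies.
The other pattern: stems beginning with f- or k- add -us.
So lifaw → pilifaw.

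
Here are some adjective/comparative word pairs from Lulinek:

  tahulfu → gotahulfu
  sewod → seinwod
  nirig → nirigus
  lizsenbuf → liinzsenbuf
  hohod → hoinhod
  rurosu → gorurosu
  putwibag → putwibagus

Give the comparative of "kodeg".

"kodeg" ends in -g. The stems ending in -g (nirig → nirigus, putwibag → putwibagus) add -us.
So kodeg → kodegus.

kodegus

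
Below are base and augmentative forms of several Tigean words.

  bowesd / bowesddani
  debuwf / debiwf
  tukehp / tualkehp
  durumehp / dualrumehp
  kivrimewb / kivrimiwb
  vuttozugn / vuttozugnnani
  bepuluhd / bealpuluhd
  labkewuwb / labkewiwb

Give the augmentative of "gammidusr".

bepuluhd and bowesd both end in -d yet inflect differently (bealpuluhd, bowesddani), so the final letter is not what conditions the rule; the second-to-last letter is.
"gammidusr" has second-to-last letter 's'. The one such stem in the data (bowesd → bowesddani) doubles the final consonant and adds -ani (as does vuttozugn), so the same rule applies.
The other patterns: stems whose second-to-last letter is 'h' insert -al- after the first vowel; stems whose second-to-last letter is 'w' change the last vowel to 'i'.
So gammidusr → gammidusrrani.

gammidusrrani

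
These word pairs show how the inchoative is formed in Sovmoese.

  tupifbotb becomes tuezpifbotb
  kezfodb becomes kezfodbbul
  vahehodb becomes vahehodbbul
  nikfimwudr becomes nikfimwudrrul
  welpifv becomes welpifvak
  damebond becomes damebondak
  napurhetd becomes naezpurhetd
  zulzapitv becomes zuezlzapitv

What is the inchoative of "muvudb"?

tupifbotb and vahehodb both end in -b yet inflect differently (tuezpifbotb, vahehodbbul), so the final letter is not what conditions the rule; the second-to-last letter is.
"muvudb" has second-to-last letter 'd'. The stems whose second-to-last letter is 'd' (vahehodb → vahehodbbul, kezfodb → kezfodbbul, nikfimwudr → nikfimwudrrul) double the final consonant and add -ul.
The other patterns: stems whose second-to-last letter is 't' insert -ez- after the first vowel; stems whose second-to-last letter is 'f' or 'n' add -ak.
So muvudb → muvudbbul.

muvudbbul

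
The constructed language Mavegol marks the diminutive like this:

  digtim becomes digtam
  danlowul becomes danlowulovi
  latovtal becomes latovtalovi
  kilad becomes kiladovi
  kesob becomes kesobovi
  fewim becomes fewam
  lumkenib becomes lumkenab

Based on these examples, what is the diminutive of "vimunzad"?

vimunzadovi

lumkenib and kesob both end in -b yet inflect differently (lumkenab, kesobovi), so the final letter is not what conditions the rule; the last vowel is.
"vimunzad" has last vowel 'a'. The stems whose last vowel is 'a' (latovtal → latovtalovi, kilad → kiladovi) add -ovi.
So vimunzad → vimunzadovi.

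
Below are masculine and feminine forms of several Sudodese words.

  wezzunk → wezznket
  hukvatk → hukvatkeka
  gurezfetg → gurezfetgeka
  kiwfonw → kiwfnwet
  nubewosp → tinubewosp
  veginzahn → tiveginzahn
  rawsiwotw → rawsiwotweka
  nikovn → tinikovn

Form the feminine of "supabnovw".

kiwfonw and rawsiwotw both end in -w yet inflect differently (kiwfnwet, rawsiwotweka), so the final letter is not what conditions the rule; the second-to-last letter is.
"supabnovw" has second-to-last letter 'v'. The one such stem in the data (nikovn → tinikovn) adds the prefix ti-, so the same rule applies.
So supabnovw → tisupabnovw.

tisupabnovw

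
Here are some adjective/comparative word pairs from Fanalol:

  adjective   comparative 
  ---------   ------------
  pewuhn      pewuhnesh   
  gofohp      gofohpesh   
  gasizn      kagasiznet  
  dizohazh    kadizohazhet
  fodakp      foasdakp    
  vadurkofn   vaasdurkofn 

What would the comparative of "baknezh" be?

pewuhn and gasizn both end in -n yet inflect differently (pewuhnesh, kagasiznet), so the final letter is not what conditions the rule; the second-to-last letter is.
"baknezh" has second-to-last letter 'z'. The stems whose second-to-last letter is 'z' (gasizn → kagasiznet, dizohazh → kadizohazhet) add ka- … -et around the stem.
The other patterns: stems whose second-to-last letter is 'h' add -esh; stems whose second-to-last letter is 'f' or 'k' insert -as- after the first vowel.
So baknezh → kabaknezhet.

kabaknezhet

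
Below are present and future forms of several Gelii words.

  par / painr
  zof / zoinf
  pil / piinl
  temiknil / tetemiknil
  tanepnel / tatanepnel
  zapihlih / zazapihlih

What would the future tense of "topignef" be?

totopignef

pil and temiknil both end in -l yet inflect differently (piinl, tetemiknil), so the final letter is not what conditions the rule; the number of vowels is.
"topignef" has 3 vowels. The stems with 3 vowels (temiknil → tetemiknil, tanepnel → tatanepnel, zapihlih → zazapihlih) repeat the first consonant+vowel as a prefix.
The other pattern: stems with 1 vowel insert -in- after the first vowel.
So topignef → totopignef.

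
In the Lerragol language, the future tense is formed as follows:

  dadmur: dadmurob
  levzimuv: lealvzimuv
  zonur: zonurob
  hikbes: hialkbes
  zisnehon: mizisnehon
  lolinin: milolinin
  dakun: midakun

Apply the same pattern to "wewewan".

miwewewan

dadmur and dakun both have last vowel 'u' yet inflect differently (dadmurob, midakun), so the last vowel is not what conditions the rule; the final letter is.
"wewewan" ends in -n. The stems ending in -n (lolinin → milolinin, dakun → midakun, zisnehon → mizisnehon) add the prefix mi-.
So wewewan → miwewewan.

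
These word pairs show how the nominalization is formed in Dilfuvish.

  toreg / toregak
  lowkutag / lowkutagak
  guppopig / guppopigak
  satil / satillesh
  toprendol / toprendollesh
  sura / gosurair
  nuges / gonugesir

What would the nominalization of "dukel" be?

dukellesh

"dukel" ends in -l. The stems ending in -l (satil → satillesh, toprendol → toprendollesh) double the final consonant and add -esh.
So dukel → dukellesh.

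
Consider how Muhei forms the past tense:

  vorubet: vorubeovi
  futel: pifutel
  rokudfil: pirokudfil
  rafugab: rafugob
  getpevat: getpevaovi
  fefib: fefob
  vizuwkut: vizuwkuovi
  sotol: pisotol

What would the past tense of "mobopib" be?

"mobopib" ends in -b. The stems ending in -b (fefib → fefob, rafugab → rafugob) change the last vowel to 'o'.
The other patterns: stems ending in -t drop the final letter and add -ovi; stems ending in -l add the prefix pi-.
So mobopib → mobopob.

mobopob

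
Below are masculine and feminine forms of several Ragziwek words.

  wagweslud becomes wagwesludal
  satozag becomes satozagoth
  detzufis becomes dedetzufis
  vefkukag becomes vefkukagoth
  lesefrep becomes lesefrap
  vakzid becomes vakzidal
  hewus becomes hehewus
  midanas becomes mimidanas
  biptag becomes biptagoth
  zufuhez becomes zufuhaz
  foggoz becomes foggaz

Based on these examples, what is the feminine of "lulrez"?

lulraz

midanas and biptag both have last vowel 'a' yet inflect differently (mimidanas, biptagoth), so the last vowel is not what conditions the rule; the final letter is.
"lulrez" ends in -z. The stems ending in -z (foggoz → foggaz, zufuhez → zufuhaz) change the last vowel to 'a'.
The other patterns: stems ending in -s repeat the first consonant+vowel as a prefix; stems ending in -g add -oth; stems ending in -d add -al.
So lulrez → lulraz.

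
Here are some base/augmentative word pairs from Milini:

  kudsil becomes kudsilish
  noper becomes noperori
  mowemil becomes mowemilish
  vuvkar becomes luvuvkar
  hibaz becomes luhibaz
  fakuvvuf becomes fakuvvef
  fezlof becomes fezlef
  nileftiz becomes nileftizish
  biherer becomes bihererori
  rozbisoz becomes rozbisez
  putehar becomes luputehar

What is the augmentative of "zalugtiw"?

rozbisoz and hibaz both end in -z yet inflect differently (rozbisez, luhibaz), so the final letter is not what conditions the rule; the last vowel is.
"zalugtiw" has last vowel 'i'. The stems whose last vowel is 'i' (kudsil → kudsilish, nileftiz → nileftizish, mowemil → mowemilish) add -ish.
The other patterns: stems whose last vowel is 'o' or 'u' change the last vowel to 'e'; stems whose last vowel is 'a' add the prefix lu-; stems whose last vowel is 'e' add -ori.
So zalugtiw → zalugtiwish.

zalugtiwish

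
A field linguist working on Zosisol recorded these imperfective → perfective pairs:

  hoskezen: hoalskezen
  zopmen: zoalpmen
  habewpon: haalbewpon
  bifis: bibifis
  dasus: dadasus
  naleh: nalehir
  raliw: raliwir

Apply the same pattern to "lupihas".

hoskezen and naleh both have last vowel 'e' yet inflect differently (hoalskezen, nalehir), so the last vowel is not what conditions the rule; the final letter is.
"lupihas" ends in -s. The stems ending in -s (bifis → bibifis, dasus → dadasus) repeat the first consonant+vowel as a prefix.
So lupihas → lulupihas.

lulupihas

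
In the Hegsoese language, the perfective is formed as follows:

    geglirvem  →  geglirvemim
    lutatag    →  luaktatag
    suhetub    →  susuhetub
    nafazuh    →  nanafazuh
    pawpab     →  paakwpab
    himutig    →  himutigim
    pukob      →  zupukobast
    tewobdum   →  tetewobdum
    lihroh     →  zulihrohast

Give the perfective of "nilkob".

zunilkobast

pukob and pawpab both end in -b yet inflect differently (zupukobast, paakwpab), so the final letter is not what conditions the rule; the last vowel is.
"nilkob" has last vowel 'o'. The stems whose last vowel is 'o' (pukob → zupukobast, lihroh → zulihrohast) add zu- … -ast around the stem.
The other patterns: stems whose last vowel is 'e' or 'i' add -im; stems whose last vowel is 'a' insert -ak- after the first vowel; stems whose last vowel is 'u' repeat the first consonant+vowel as a prefix.
So nilkob → zunilkobast.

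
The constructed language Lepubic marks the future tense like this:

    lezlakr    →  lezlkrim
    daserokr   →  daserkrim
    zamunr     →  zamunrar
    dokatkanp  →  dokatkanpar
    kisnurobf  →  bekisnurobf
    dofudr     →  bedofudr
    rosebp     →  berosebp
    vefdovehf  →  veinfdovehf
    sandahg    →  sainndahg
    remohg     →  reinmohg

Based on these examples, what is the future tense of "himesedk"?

behimesedk

"himesedk" has second-to-last letter 'd'. The one such stem in the data (dofudr → bedofudr) adds the prefix be-, so the same rule applies.
The other patterns: stems whose second-to-last letter is 'k' delete the last vowel and add -im; stems whose second-to-last letter is 'n' add -ar; stems whose second-to-last letter is 'h' insert -in- after the first vowel.
So himesedk → behimesedk.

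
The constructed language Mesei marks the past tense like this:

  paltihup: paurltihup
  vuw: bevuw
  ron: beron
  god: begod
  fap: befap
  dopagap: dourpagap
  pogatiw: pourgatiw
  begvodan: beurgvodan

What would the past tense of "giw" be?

"giw" has 1 vowel. The stems with 1 vowel (god → begod, fap → befap, vuw → bevuw) add the prefix be-.
So giw → begiw.

begiw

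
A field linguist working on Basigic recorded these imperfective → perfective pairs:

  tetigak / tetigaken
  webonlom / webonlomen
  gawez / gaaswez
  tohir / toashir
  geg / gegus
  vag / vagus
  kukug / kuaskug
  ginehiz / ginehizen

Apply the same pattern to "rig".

rigus

geg and kukug both end in -g yet inflect differently (gegus, kuaskug), so the final letter is not what conditions the rule; the number of vowels is.
"rig" has 1 vowel. The stems with 1 vowel (geg → gegus, vag → vagus) add -us.
The other patterns: stems with 2 vowels insert -as- after the first vowel; stems with 3 vowels add -en.
So rig → rigus.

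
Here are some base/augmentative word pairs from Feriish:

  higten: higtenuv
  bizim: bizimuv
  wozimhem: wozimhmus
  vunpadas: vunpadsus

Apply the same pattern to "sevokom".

sevokmus

bizim and wozimhem both end in -m yet inflect differently (bizimuv, wozimhmus), so the final letter is not what conditions the rule; the number of vowels is.
"sevokom" has 3 vowels. The stems with 3 vowels (wozimhem → wozimhmus, vunpadas → vunpadsus) delete the last vowel and add -us.
So sevokom → sevokmus.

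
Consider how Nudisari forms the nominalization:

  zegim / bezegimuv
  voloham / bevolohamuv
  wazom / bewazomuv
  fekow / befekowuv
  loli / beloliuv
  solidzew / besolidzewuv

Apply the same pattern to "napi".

benapiuv

Every pair shown (zegim → bezegimuv, voloham → bevolohamuv, wazom → bewazomuv, …) follows the same rule: add be- … -uv around the stem.
So napi → benapiuv.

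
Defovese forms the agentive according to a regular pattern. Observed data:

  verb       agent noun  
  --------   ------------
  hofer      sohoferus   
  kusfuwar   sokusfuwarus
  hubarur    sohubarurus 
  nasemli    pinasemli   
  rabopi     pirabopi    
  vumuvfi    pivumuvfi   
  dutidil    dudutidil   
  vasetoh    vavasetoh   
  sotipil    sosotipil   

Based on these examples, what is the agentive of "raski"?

nasemli and dutidil both have last vowel 'i' yet inflect differently (pinasemli, dudutidil), so the last vowel is not what conditions the rule; the final letter is.
"raski" ends in -i. The stems ending in -i (nasemli → pinasemli, rabopi → pirabopi, vumuvfi → pivumuvfi) add the prefix pi-.
The other patterns: stems ending in -r add so- … -us around the stem; stems ending in -h or -l repeat the first consonant+vowel as a prefix.
So raski → piraski.

piraski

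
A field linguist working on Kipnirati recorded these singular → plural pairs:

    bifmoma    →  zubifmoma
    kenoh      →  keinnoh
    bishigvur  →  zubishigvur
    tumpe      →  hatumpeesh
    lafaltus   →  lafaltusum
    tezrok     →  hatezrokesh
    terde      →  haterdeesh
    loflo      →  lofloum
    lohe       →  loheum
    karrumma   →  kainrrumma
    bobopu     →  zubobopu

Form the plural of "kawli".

kainwli

lohe and terde both end in -e yet inflect differently (loheum, haterdeesh), so the final letter is not what conditions the rule; the first letter is.
"kawli" begins with k-. The stems beginning with k- (karrumma → kainrrumma, kenoh → keinnoh) insert -in- after the first vowel.
So kawli → kainwli.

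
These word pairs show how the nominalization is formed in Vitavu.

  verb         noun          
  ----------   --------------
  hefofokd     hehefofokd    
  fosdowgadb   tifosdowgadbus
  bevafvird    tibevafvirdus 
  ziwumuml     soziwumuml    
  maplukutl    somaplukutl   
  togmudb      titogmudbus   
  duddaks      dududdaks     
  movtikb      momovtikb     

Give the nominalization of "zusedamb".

movtikb and togmudb both end in -b yet inflect differently (momovtikb, titogmudbus), so the final letter is not what conditions the rule; the second-to-last letter is.
"zusedamb" has second-to-last letter 'm'. The one such stem in the data (ziwumuml → soziwumuml) adds the prefix so-, so the same rule applies.
So zusedamb → sozusedamb.

sozusedamb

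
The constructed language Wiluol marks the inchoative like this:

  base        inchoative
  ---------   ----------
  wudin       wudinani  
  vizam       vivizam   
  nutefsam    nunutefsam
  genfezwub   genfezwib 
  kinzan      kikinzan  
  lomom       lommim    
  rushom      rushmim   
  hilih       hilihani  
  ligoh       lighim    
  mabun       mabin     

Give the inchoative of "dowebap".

dodowebap

ligoh and hilih both end in -h yet inflect differently (lighim, hilihani), so the final letter is not what conditions the rule; the last vowel is.
"dowebap" has last vowel 'a'. The stems whose last vowel is 'a' (vizam → vivizam, kinzan → kikinzan, nutefsam → nunutefsam) repeat the first consonant+vowel as a prefix.
So dowebap → dodowebap.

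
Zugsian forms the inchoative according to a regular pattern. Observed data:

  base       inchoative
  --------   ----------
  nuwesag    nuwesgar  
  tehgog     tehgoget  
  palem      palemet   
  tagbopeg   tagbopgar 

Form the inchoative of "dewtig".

"dewtig" has 2 vowels. The stems with 2 vowels (palem → palemet, tehgog → tehgoget) add -et.
So dewtig → dewtiget.

dewtiget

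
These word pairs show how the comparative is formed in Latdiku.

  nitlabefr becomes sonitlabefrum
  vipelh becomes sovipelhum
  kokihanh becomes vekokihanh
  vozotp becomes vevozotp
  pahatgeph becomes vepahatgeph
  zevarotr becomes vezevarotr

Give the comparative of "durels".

sodurelsum

vipelh and kokihanh both end in -h yet inflect differently (sovipelhum, vekokihanh), so the final letter is not what conditions the rule; the second-to-last letter is.
"durels" has second-to-last letter 'l'. The one such stem in the data (vipelh → sovipelhum) adds so- … -um around the stem, so the same rule applies.
The other pattern: stems whose second-to-last letter is 'n', 'p' or 't' add the prefix ve-.
So durels → sodurelsum.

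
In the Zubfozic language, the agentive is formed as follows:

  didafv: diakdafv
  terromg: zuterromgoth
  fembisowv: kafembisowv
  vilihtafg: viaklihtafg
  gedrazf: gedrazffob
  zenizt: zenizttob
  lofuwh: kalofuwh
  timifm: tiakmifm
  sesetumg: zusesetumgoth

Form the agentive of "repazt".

vilihtafg and sesetumg both end in -g yet inflect differently (viaklihtafg, zusesetumgoth), so the final letter is not what conditions the rule; the second-to-last letter is.
"repazt" has second-to-last letter 'z'. The stems whose second-to-last letter is 'z' (zenizt → zenizttob, gedrazf → gedrazffob) double the final consonant and add -ob.
So repazt → repazttob.

repazttob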